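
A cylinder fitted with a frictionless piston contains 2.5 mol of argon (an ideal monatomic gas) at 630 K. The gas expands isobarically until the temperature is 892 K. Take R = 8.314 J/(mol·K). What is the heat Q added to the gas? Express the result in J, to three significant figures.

Q ≈ 13600 J

Isobaric: W = nRΔT = (2.5)(8.314)(262) = 5446 J.
ΔU = nCᵥΔT with Cᵥ = 3R/2: ΔU = (2.5)(12.47)(262) = 8169 J.
Q = ΔU + W = 8169 + 5446 = 13614 J.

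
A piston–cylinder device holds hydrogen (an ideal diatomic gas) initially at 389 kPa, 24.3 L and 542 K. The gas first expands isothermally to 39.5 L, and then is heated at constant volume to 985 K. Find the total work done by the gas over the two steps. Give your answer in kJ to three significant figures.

W_total ≈ 4.59 kJ

Step 1 (isothermal): W = P₁V₁ ln(V₂/V₁) = (9453) ln(39.5/24.3) = 4592 J.
Step 2 (isochoric): W = 0 (constant volume).
W_total = 4592 + 0 = 4592 J.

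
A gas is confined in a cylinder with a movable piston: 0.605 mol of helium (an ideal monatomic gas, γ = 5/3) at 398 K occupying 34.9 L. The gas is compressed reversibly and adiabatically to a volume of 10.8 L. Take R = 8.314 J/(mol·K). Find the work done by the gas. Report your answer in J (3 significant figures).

W ≈ -3560 J

Adiabatic: TV^(γ−1) = const with γ = 5/3.
T₂ = T₁ (V₁/V₂)^(γ−1) = 398 × (34.9/10.8)^0.667 = 398 × 2.186 = 869.9 K.
W_by = nCᵥ(T₁ − T₂) = (0.605)(12.47)(398 − 869.9) = -3561 J.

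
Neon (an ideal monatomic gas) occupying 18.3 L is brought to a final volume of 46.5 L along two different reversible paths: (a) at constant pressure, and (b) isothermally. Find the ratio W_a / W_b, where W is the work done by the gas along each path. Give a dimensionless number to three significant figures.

W_a / W_b ≈ 1.65

Path (a) isobaric: W = P₁(V₂ − V₁) → W_a/(P₁V₁) = 1.541.
Path (b) isothermal: W = P₁V₁ ln(V₂/V₁) → W_b/(P₁V₁) = 0.9326.
W_a / W_b = 1.541 / 0.9326 = 1.652.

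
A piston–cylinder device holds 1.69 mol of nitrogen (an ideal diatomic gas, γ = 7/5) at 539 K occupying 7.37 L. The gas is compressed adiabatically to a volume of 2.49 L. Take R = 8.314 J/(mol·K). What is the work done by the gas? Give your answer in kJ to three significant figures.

W ≈ -10.3 kJ

Adiabatic: TV^(γ−1) = const with γ = 7/5.
T₂ = T₁ (V₁/V₂)^(γ−1) = 539 × (7.37/2.49)^0.4 = 539 × 1.544 = 831.9 K.
W_by = nCᵥ(T₁ − T₂) = (1.69)(20.79)(539 − 831.9) = -10290 J.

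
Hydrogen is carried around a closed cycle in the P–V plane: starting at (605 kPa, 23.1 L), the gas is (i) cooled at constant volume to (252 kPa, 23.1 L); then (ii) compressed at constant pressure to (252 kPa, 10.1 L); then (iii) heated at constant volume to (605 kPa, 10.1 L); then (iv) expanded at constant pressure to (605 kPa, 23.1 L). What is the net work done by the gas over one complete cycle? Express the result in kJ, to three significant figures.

W_net ≈ 4.59 kJ

Constant-volume legs do no work.
W(ii) = (252)(10.1 − 23.1) = -3276 J; W(iv) = (605)(23.1 − 10.1) = 7865 J.
W_net = -3276 + 7865 = 4589 J (the clockwise enclosed area).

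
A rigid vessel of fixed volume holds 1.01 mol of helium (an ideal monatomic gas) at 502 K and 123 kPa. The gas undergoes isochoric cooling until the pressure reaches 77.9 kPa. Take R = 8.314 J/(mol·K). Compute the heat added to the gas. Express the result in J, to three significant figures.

Constant volume ⇒ W = 0, so Q = ΔU = nCᵥΔT with Cᵥ = 3R/2 = 12.47 J/(mol·K).
At constant V, T₂/T₁ = P₂/P₁ ⇒ ΔT = T₁(P₂/P₁ − 1) = 502·(77.9/123 − 1) = -184.1 K.
ΔU = (1.01)(12.47)(-184.1) = -2318 J.

Q ≈ -2320 J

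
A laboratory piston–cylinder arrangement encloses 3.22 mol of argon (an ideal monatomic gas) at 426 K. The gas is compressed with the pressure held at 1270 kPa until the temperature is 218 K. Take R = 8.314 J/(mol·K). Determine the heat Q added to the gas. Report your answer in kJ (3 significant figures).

Q ≈ -13.9 kJ

Isobaric: W = nRΔT = (3.22)(8.314)(-208) = -5568 J.
ΔU = nCᵥΔT with Cᵥ = 3R/2: ΔU = (3.22)(12.47)(-208) = -8353 J.
Q = ΔU + W = -8353 − 5568 = -13921 J.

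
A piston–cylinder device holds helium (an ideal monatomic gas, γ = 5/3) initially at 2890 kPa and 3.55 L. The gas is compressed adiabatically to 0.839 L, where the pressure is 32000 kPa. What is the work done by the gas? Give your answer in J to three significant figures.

W ≈ -24900 J

Adiabatic: W = (P₁V₁ − P₂V₂)/(γ − 1) with γ = 5/3.
P₁V₁ = 10260 J, P₂V₂ = 26848 J.
W = (10260 − 26848) / 0.6667 = -24883 J.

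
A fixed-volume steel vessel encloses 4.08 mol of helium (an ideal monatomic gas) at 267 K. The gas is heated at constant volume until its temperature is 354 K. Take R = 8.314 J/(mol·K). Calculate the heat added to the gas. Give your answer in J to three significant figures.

Q ≈ 4430 J

Constant volume ⇒ W = 0, so Q = ΔU = nCᵥΔT with Cᵥ = 3R/2 = 12.47 J/(mol·K).
ΔU = (4.08)(12.47)(354 − 267) = 4427 J.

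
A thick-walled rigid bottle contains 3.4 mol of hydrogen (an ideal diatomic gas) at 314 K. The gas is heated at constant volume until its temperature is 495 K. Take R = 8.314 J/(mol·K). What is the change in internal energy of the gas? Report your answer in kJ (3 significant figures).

Constant volume ⇒ W = 0, so Q = ΔU = nCᵥΔT with Cᵥ = 5R/2 = 20.79 J/(mol·K).
ΔU = (3.4)(20.79)(495 − 314) = 12791 J.

ΔU ≈ 12.8 kJ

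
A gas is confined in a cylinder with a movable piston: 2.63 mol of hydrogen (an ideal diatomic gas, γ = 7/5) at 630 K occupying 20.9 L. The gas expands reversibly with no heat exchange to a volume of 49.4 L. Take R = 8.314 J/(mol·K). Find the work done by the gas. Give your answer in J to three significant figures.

W ≈ 10000 J

Adiabatic: TV^(γ−1) = const with γ = 7/5.
T₂ = T₁ (V₁/V₂)^(γ−1) = 630 × (20.9/49.4)^0.4 = 630 × 0.7089 = 446.6 K.
W_by = nCᵥ(T₁ − T₂) = (2.63)(20.79)(630 − 446.6) = 10026 J.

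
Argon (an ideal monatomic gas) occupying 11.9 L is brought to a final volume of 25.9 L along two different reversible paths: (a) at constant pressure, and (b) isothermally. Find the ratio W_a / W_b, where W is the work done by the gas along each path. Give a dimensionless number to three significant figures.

Path (a) isobaric: W = P₁(V₂ − V₁) → W_a/(P₁V₁) = 1.176.
Path (b) isothermal: W = P₁V₁ ln(V₂/V₁) → W_b/(P₁V₁) = 0.7777.
W_a / W_b = 1.176 / 0.7777 = 1.513.

W_a / W_b ≈ 1.51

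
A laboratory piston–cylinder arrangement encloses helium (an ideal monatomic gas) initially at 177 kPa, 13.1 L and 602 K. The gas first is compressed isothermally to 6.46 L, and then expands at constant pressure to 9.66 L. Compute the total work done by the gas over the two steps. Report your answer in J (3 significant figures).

W_total ≈ -491 J

Step 1 (isothermal): W = P₁V₁ ln(V₂/V₁) = (2319) ln(6.46/13.1) = -1639 J.
After step 1: P = 358.9 kPa, V = 6.46 L, T = 602 K.
Step 2 (isobaric): W = PΔV = (358.9 kPa)(9.66 − 6.46 L) = 1149 J.
W_total = -1639 + 1149 = -490.7 J.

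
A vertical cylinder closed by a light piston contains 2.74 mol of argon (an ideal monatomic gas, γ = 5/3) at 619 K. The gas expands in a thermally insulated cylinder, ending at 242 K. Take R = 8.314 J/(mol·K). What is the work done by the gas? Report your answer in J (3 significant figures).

W ≈ 12900 J

Adiabatic ⇒ Q = 0, so W_by = −ΔU = nCᵥ(T₁ − T₂).
Cᵥ = 3R/2 = 12.47 J/(mol·K).
W = (2.74)(12.47)(619 − 242) = 12882 J.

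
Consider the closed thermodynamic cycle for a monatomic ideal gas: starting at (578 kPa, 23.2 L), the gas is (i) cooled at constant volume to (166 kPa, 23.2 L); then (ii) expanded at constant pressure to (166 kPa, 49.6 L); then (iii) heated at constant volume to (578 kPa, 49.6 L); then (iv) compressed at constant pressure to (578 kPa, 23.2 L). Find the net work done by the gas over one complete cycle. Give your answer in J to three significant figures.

Constant-volume legs do no work.
W(ii) = (166)(49.6 − 23.2) = 4382 J; W(iv) = (578)(23.2 − 49.6) = -15259 J.
W_net = 4382 − 15259 = -10877 J (the counter-clockwise enclosed area).

W_net ≈ -10900 J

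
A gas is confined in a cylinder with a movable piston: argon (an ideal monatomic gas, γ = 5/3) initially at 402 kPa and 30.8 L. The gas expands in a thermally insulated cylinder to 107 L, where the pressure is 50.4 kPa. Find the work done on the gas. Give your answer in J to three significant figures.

Adiabatic: W = (P₁V₁ − P₂V₂)/(γ − 1) with γ = 5/3.
P₁V₁ = 12382 J, P₂V₂ = 5393 J.
W = (12382 − 5393) / 0.6667 = 10483 J.
Work on gas = −W_by = -10483 J.

W ≈ -10500 J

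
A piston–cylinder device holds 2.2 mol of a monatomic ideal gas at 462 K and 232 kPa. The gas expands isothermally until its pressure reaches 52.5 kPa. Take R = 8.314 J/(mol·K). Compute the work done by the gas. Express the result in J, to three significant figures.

W ≈ 12600 J

Isothermal process: W = nRT ln(V₂/V₁) = nRT ln(P₁/P₂).
W = (2.2)(8.314)(462) × ln(232/52.5)
  = 8450 × ln(4.419) = 8450 × 1.486
W_by_gas = 12557 J.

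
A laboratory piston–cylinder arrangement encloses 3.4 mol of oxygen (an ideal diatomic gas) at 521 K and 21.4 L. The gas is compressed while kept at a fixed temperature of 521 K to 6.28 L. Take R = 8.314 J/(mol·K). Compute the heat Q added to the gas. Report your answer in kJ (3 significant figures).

Q ≈ -18.1 kJ

Isothermal ⇒ ΔU = 0, so Q = W = nRT ln(V₂/V₁).
Q = (3.4)(8.314)(521) ln(6.28/21.4) = 14727 × -1.226 = -18056 J.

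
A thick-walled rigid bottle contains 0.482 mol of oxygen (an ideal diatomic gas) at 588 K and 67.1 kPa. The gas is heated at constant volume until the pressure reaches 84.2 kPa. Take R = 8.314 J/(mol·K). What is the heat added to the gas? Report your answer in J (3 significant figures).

Constant volume ⇒ W = 0, so Q = ΔU = nCᵥΔT with Cᵥ = 5R/2 = 20.79 J/(mol·K).
At constant V, T₂/T₁ = P₂/P₁ ⇒ ΔT = T₁(P₂/P₁ − 1) = 588·(84.2/67.1 − 1) = 149.8 K.
ΔU = (0.482)(20.79)(149.8) = 1501 J.

Q ≈ 1500 J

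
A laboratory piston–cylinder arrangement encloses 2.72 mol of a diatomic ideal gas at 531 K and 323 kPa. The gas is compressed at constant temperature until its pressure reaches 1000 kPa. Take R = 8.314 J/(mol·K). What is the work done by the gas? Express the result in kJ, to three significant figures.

Isothermal process: W = nRT ln(V₂/V₁) = nRT ln(P₁/P₂).
W = (2.72)(8.314)(531) × ln(323/1000)
  = 12008 × ln(0.323) = 12008 × -1.13
W_by_gas = -13570 J.

W ≈ -13.6 kJ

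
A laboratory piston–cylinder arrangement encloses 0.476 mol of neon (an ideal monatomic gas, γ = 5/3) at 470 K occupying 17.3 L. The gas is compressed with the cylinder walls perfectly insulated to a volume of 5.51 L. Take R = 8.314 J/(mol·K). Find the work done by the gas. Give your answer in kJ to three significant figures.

W ≈ -3.19 kJ

Adiabatic: TV^(γ−1) = const with γ = 5/3.
T₂ = T₁ (V₁/V₂)^(γ−1) = 470 × (17.3/5.51)^0.667 = 470 × 2.144 = 1008 K.
W_by = nCᵥ(T₁ − T₂) = (0.476)(12.47)(470 − 1008) = -3192 J.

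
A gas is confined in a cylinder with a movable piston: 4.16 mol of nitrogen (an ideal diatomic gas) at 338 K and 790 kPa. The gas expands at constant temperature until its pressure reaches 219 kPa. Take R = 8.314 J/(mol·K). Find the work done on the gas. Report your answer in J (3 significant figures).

W ≈ -15000 J

Isothermal process: W = nRT ln(V₂/V₁) = nRT ln(P₁/P₂).
W = (4.16)(8.314)(338) × ln(790/219)
  = 11690 × ln(3.607) = 11690 × 1.283
W_by_gas = 14998 J; work on gas = −W_by = -14998 J.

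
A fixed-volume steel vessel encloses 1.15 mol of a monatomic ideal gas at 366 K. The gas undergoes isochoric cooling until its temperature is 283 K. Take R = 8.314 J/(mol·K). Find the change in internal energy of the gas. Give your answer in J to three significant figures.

ΔU ≈ -1190 J

Constant volume ⇒ W = 0, so Q = ΔU = nCᵥΔT with Cᵥ = 3R/2 = 12.47 J/(mol·K).
ΔU = (1.15)(12.47)(283 − 366) = -1190 J.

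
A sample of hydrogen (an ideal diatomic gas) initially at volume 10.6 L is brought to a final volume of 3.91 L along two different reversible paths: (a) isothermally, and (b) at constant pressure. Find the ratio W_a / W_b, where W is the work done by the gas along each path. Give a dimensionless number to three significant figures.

Path (a) isothermal: W = P₁V₁ ln(V₂/V₁) → W_a/(P₁V₁) = -0.9973.
Path (b) isobaric: W = P₁(V₂ − V₁) → W_b/(P₁V₁) = -0.6311.
W_a / W_b = -0.9973 / -0.6311 = 1.58.

W_a / W_b ≈ 1.58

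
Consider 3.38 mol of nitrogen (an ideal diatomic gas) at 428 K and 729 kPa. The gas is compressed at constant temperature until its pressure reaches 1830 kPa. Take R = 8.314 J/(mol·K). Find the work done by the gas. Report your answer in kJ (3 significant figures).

Isothermal process: W = nRT ln(V₂/V₁) = nRT ln(P₁/P₂).
W = (3.38)(8.314)(428) × ln(729/1830)
  = 12027 × ln(0.3984) = 12027 × -0.9204
W_by_gas = -11070 J.

W ≈ -11.1 kJ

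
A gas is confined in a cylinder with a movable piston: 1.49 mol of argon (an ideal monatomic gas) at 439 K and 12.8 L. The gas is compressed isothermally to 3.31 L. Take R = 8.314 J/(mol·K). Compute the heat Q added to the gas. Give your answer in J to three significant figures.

Isothermal ⇒ ΔU = 0, so Q = W = nRT ln(V₂/V₁).
Q = (1.49)(8.314)(439) ln(3.31/12.8) = 5438 × -1.352 = -7355 J.

Q ≈ -7360 J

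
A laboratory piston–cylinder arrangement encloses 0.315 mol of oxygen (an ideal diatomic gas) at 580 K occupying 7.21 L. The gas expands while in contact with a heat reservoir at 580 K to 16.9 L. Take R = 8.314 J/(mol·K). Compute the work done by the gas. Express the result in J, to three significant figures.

Isothermal: W = nRT ln(V₂/V₁).
W = (0.315)(8.314)(580) × ln(16.9/7.21)
  = 1519 × 0.8518
W_by_gas = 1294 J.

W ≈ 1290 J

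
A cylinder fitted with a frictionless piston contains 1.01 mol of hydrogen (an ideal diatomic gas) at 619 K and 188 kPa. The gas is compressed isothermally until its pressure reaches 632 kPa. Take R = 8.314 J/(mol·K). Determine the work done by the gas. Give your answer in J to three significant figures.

W ≈ -6300 J

Isothermal process: W = nRT ln(V₂/V₁) = nRT ln(P₁/P₂).
W = (1.01)(8.314)(619) × ln(188/632)
  = 5198 × ln(0.2975) = 5198 × -1.212
W_by_gas = -6302 J.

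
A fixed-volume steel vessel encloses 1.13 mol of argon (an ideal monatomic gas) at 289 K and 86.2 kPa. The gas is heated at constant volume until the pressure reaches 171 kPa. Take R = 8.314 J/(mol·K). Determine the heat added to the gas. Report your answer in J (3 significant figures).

Q ≈ 4010 J

Constant volume ⇒ W = 0, so Q = ΔU = nCᵥΔT with Cᵥ = 3R/2 = 12.47 J/(mol·K).
At constant V, T₂/T₁ = P₂/P₁ ⇒ ΔT = T₁(P₂/P₁ − 1) = 289·(171/86.2 − 1) = 284.3 K.
ΔU = (1.13)(12.47)(284.3) = 4007 J.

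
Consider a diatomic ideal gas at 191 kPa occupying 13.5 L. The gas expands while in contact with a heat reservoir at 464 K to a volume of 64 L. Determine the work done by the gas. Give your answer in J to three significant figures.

Isothermal: W = nRT ln(V₂/V₁) = P₁V₁ ln(V₂/V₁).
P₁V₁ = (191 kPa)(13.5 L) = 2578 J.
W = 2578 × ln(64/13.5) = 2578 × 1.556
W_by_gas = 4013 J.

W ≈ 4010 J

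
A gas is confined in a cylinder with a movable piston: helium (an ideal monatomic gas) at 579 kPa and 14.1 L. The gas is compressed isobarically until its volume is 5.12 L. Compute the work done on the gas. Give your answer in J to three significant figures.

Isobaric: W = P ΔV.
W = (579 kPa)(5.12 − 14.1 L) = (579)(-8.98) = -5199 J.
Work on gas = −W_by = 5199 J.

W ≈ 5200 J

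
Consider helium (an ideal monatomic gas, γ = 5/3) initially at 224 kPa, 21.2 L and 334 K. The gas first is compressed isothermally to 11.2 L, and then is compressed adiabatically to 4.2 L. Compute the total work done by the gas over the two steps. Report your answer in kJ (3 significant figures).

W_total ≈ -9.60 kJ

Step 1 (isothermal): W = P₁V₁ ln(V₂/V₁) = (4749) ln(11.2/21.2) = -3030 J.
After step 1: P = 424 kPa, V = 11.2 L, T = 334 K.
Step 2 (adiabatic): W = (P₁V₁ − P₂V₂)/(γ−1) = (4749 − 9132)/0.667 = -6575 J.
W_total = -3030 − 6575 = -9605 J.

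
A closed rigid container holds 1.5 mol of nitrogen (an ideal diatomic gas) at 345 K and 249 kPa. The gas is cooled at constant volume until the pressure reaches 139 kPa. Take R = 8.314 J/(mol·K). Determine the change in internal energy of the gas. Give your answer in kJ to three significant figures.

Constant volume ⇒ W = 0, so Q = ΔU = nCᵥΔT with Cᵥ = 5R/2 = 20.79 J/(mol·K).
At constant V, T₂/T₁ = P₂/P₁ ⇒ ΔT = T₁(P₂/P₁ − 1) = 345·(139/249 − 1) = -152.4 K.
ΔU = (1.5)(20.79)(-152.4) = -4752 J.

ΔU ≈ -4.75 kJ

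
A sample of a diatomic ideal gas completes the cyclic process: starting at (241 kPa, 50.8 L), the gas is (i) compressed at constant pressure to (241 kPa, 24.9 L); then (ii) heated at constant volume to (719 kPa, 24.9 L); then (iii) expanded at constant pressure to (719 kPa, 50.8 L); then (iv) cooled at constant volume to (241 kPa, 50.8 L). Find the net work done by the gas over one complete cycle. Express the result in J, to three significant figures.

W_net ≈ 12400 J

Constant-volume legs do no work.
W(i) = (241)(24.9 − 50.8) = -6242 J; W(iii) = (719)(50.8 − 24.9) = 18622 J.
W_net = -6242 + 18622 = 12380 J (the clockwise enclosed area).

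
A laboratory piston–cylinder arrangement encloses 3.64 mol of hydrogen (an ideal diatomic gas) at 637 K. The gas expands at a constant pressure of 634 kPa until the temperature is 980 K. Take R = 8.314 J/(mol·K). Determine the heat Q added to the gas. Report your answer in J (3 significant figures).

Q ≈ 36300 J

Isobaric: W = nRΔT = (3.64)(8.314)(343) = 10380 J.
ΔU = nCᵥΔT with Cᵥ = 5R/2: ΔU = (3.64)(20.79)(343) = 25950 J.
Q = ΔU + W = 25950 + 10380 = 36331 J.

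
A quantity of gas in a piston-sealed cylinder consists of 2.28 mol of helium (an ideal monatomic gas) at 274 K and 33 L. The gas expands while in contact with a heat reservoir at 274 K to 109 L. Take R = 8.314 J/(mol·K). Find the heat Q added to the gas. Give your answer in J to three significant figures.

Isothermal ⇒ ΔU = 0, so Q = W = nRT ln(V₂/V₁).
Q = (2.28)(8.314)(274) ln(109/33) = 5194 × 1.195 = 6206 J.

Q ≈ 6210 J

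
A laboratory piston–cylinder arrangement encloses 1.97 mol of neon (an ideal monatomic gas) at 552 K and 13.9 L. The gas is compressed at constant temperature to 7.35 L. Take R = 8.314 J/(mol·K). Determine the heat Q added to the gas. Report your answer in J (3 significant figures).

Q ≈ -5760 J

Isothermal ⇒ ΔU = 0, so Q = W = nRT ln(V₂/V₁).
Q = (1.97)(8.314)(552) ln(7.35/13.9) = 9041 × -0.6372 = -5761 J.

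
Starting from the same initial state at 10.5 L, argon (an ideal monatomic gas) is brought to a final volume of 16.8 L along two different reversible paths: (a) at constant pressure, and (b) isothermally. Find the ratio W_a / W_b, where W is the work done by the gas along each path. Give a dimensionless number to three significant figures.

Path (a) isobaric: W = P₁(V₂ − V₁) → W_a/(P₁V₁) = 0.6.
Path (b) isothermal: W = P₁V₁ ln(V₂/V₁) → W_b/(P₁V₁) = 0.47.
W_a / W_b = 0.6 / 0.47 = 1.277.

W_a / W_b ≈ 1.28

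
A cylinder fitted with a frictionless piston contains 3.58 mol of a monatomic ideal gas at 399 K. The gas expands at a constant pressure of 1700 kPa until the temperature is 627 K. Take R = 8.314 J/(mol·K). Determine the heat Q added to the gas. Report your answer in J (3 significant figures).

Isobaric: W = nRΔT = (3.58)(8.314)(228) = 6786 J.
ΔU = nCᵥΔT with Cᵥ = 3R/2: ΔU = (3.58)(12.47)(228) = 10179 J.
Q = ΔU + W = 10179 + 6786 = 16966 J.

Q ≈ 17000 J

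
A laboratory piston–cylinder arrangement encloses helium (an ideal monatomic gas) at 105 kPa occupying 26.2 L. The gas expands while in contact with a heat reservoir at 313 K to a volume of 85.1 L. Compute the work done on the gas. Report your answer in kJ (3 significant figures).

W ≈ -3.24 kJ

Isothermal: W = nRT ln(V₂/V₁) = P₁V₁ ln(V₂/V₁).
P₁V₁ = (105 kPa)(26.2 L) = 2751 J.
W = 2751 × ln(85.1/26.2) = 2751 × 1.178
W_by_gas = 3241 J; work on gas = −W_by = -3241 J.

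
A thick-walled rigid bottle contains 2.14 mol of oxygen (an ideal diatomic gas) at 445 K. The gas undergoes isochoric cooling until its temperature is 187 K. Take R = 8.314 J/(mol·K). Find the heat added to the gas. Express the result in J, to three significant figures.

Constant volume ⇒ W = 0, so Q = ΔU = nCᵥΔT with Cᵥ = 5R/2 = 20.79 J/(mol·K).
ΔU = (2.14)(20.79)(187 − 445) = -11476 J.

Q ≈ -11500 J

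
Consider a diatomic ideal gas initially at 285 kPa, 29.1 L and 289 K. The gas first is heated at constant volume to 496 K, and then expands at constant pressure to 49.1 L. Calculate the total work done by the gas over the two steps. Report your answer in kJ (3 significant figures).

W_total ≈ 9.78 kJ

Step 1 (isochoric): W = 0 (constant volume).
After step 1: P = 489.1 kPa (V unchanged).
Step 2 (isobaric): W = PΔV = (489.1 kPa)(49.1 − 29.1 L) = 9783 J.
W_total = 0 + 9783 = 9783 J.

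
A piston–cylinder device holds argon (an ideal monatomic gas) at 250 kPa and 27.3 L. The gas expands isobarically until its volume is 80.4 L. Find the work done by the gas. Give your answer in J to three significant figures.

Isobaric: W = P ΔV.
W = (250 kPa)(80.4 − 27.3 L) = (250)(53.1) = 13275 J.

W ≈ 13300 J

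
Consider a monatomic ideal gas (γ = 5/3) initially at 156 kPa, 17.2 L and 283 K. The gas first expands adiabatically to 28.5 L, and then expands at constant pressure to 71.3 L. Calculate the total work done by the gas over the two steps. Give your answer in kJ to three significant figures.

W_total ≈ 4.03 kJ

Step 1 (adiabatic): W = (P₁V₁ − P₂V₂)/(γ−1) = (2683 − 1916)/0.667 = 1150 J.
After step 1: P = 67.24 kPa, V = 28.5 L, T = 202.1 K.
Step 2 (isobaric): W = PΔV = (67.24 kPa)(71.3 − 28.5 L) = 2878 J.
W_total = 1150 + 2878 = 4028 J.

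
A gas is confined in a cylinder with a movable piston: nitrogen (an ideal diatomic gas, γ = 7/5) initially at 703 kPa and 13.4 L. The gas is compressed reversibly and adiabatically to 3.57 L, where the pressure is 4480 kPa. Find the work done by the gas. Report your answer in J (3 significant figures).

W ≈ -16400 J

Adiabatic: W = (P₁V₁ − P₂V₂)/(γ − 1) with γ = 7/5.
P₁V₁ = 9420 J, P₂V₂ = 15994 J.
W = (9420 − 15994) / 0.4 = -16434 J.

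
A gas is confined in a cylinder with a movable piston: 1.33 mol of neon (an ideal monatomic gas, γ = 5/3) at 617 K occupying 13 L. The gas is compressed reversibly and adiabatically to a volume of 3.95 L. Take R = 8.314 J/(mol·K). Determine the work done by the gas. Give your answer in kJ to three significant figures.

W ≈ -12.4 kJ

Adiabatic: TV^(γ−1) = const with γ = 5/3.
T₂ = T₁ (V₁/V₂)^(γ−1) = 617 × (13/3.95)^0.667 = 617 × 2.213 = 1365 K.
W_by = nCᵥ(T₁ − T₂) = (1.33)(12.47)(617 − 1365) = -12409 J.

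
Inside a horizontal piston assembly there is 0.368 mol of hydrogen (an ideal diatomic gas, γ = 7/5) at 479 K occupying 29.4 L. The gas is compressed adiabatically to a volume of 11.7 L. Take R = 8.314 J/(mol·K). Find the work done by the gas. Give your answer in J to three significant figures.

Adiabatic: TV^(γ−1) = const with γ = 7/5.
T₂ = T₁ (V₁/V₂)^(γ−1) = 479 × (29.4/11.7)^0.4 = 479 × 1.446 = 692.5 K.
W_by = nCᵥ(T₁ − T₂) = (0.368)(20.79)(479 − 692.5) = -1633 J.

W ≈ -1630 J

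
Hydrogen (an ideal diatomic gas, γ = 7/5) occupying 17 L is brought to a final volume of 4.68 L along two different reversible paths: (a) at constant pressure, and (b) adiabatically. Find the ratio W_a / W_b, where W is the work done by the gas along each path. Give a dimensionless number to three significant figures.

Path (a) isobaric: W = P₁(V₂ − V₁) → W_a/(P₁V₁) = -0.7247.
Path (b) adiabatic: W = P₁V₁(1 − (V₁/V₂)^(γ−1))/(γ−1) → W_b/(P₁V₁) = -1.688.
W_a / W_b = -0.7247 / -1.688 = 0.4293.

W_a / W_b ≈ 0.429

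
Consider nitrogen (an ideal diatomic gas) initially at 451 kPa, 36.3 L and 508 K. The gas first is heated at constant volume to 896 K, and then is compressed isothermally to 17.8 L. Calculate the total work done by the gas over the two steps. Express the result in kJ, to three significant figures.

Step 1 (isochoric): W = 0 (constant volume).
After step 1: P = 795.5 kPa (V unchanged).
Step 2 (isothermal): W = P₁V₁ ln(V₂/V₁) = (28875) ln(17.8/36.3) = -20577 J.
W_total = 0 − 20577 = -20577 J.

W_total ≈ -20.6 kJ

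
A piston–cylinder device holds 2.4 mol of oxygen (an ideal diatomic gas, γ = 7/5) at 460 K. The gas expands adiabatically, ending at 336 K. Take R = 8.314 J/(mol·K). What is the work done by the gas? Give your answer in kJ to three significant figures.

W ≈ 6.19 kJ

Adiabatic ⇒ Q = 0, so W_by = −ΔU = nCᵥ(T₁ − T₂).
Cᵥ = 5R/2 = 20.79 J/(mol·K).
W = (2.4)(20.79)(460 − 336) = 6186 J.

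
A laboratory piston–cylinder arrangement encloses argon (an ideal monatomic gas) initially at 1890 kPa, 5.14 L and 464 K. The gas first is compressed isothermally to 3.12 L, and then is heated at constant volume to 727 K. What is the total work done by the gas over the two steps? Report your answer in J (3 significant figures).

Step 1 (isothermal): W = P₁V₁ ln(V₂/V₁) = (9715) ln(3.12/5.14) = -4850 J.
Step 2 (isochoric): W = 0 (constant volume).
W_total = -4850 + 0 = -4850 J.

W_total ≈ -4850 J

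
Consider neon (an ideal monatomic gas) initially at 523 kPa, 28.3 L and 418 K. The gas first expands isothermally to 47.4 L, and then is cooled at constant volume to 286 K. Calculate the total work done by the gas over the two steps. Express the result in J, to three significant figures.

Step 1 (isothermal): W = P₁V₁ ln(V₂/V₁) = (14801) ln(47.4/28.3) = 7634 J.
Step 2 (isochoric): W = 0 (constant volume).
W_total = 7634 + 0 = 7634 J.

W_total ≈ 7630 J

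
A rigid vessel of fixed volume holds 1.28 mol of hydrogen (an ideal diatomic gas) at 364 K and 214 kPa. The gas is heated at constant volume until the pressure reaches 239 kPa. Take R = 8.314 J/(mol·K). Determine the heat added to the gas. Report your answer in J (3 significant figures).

Constant volume ⇒ W = 0, so Q = ΔU = nCᵥΔT with Cᵥ = 5R/2 = 20.79 J/(mol·K).
At constant V, T₂/T₁ = P₂/P₁ ⇒ ΔT = T₁(P₂/P₁ − 1) = 364·(239/214 − 1) = 42.52 K.
ΔU = (1.28)(20.79)(42.52) = 1131 J.

Q ≈ 1130 J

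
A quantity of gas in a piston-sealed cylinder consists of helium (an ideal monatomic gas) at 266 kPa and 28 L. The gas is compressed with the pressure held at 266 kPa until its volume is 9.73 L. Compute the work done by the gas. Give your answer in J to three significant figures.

W ≈ -4860 J

Isobaric: W = P ΔV.
W = (266 kPa)(9.73 − 28 L) = (266)(-18.27) = -4860 J.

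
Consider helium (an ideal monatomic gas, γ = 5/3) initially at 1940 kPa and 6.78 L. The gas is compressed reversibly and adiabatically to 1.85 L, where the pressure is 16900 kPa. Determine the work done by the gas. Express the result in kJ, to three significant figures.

W ≈ -27.2 kJ

Adiabatic: W = (P₁V₁ − P₂V₂)/(γ − 1) with γ = 5/3.
P₁V₁ = 13153 J, P₂V₂ = 31265 J.
W = (13153 − 31265) / 0.6667 = -27168 J.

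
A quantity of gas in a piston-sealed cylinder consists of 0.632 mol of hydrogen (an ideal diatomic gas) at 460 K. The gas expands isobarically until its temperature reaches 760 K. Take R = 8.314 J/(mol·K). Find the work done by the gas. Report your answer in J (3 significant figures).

W ≈ 1580 J

Isobaric: W = P ΔV = nR ΔT.
W = (0.632)(8.314)(760 − 460) = 1576 J.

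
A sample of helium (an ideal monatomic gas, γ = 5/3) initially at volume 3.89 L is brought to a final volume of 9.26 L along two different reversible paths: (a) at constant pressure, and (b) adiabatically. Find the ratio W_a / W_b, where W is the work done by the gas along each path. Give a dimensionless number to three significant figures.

Path (a) isobaric: W = P₁(V₂ − V₁) → W_a/(P₁V₁) = 1.38.
Path (b) adiabatic: W = P₁V₁(1 − (V₁/V₂)^(γ−1))/(γ−1) → W_b/(P₁V₁) = 0.6586.
W_a / W_b = 1.38 / 0.6586 = 2.096.

W_a / W_b ≈ 2.10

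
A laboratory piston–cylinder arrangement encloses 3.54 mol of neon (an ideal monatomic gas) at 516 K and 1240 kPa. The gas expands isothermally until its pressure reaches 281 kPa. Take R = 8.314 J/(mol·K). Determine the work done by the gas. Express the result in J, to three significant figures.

Isothermal process: W = nRT ln(V₂/V₁) = nRT ln(P₁/P₂).
W = (3.54)(8.314)(516) × ln(1240/281)
  = 15187 × ln(4.413) = 15187 × 1.485
W_by_gas = 22545 J.

W ≈ 22500 J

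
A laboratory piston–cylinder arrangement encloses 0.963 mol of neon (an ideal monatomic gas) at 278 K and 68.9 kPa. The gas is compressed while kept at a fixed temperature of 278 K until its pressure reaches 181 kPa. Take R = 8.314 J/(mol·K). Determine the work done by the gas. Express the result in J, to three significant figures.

Isothermal process: W = nRT ln(V₂/V₁) = nRT ln(P₁/P₂).
W = (0.963)(8.314)(278) × ln(68.9/181)
  = 2226 × ln(0.3807) = 2226 × -0.9658
W_by_gas = -2150 J.

W ≈ -2150 J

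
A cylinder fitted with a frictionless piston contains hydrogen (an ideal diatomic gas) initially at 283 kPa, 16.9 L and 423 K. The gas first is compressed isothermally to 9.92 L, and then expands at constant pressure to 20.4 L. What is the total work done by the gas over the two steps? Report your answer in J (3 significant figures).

Step 1 (isothermal): W = P₁V₁ ln(V₂/V₁) = (4783) ln(9.92/16.9) = -2548 J.
After step 1: P = 482.1 kPa, V = 9.92 L, T = 423 K.
Step 2 (isobaric): W = PΔV = (482.1 kPa)(20.4 − 9.92 L) = 5053 J.
W_total = -2548 + 5053 = 2505 J.

W_total ≈ 2500 J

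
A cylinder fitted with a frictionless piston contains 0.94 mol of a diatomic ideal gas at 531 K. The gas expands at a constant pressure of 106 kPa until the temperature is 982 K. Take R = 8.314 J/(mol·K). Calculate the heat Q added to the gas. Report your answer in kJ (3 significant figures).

Q ≈ 12.3 kJ

Isobaric: W = nRΔT = (0.94)(8.314)(451) = 3525 J.
ΔU = nCᵥΔT with Cᵥ = 5R/2: ΔU = (0.94)(20.79)(451) = 8812 J.
Q = ΔU + W = 8812 + 3525 = 12336 J.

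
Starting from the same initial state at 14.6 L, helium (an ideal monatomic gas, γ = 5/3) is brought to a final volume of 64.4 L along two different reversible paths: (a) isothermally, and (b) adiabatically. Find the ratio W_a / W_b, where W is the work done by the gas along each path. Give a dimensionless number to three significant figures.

Path (a) isothermal: W = P₁V₁ ln(V₂/V₁) → W_a/(P₁V₁) = 1.484.
Path (b) adiabatic: W = P₁V₁(1 − (V₁/V₂)^(γ−1))/(γ−1) → W_b/(P₁V₁) = 0.9423.
W_a / W_b = 1.484 / 0.9423 = 1.575.

W_a / W_b ≈ 1.57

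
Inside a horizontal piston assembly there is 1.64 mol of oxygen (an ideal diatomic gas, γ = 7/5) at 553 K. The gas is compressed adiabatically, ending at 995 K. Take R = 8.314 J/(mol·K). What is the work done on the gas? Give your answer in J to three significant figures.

W ≈ 15100 J

Adiabatic ⇒ Q = 0, so W_by = −ΔU = nCᵥ(T₁ − T₂).
Cᵥ = 5R/2 = 20.79 J/(mol·K).
W = (1.64)(20.79)(553 − 995) = -15067 J.
Work on gas = −W_by = 15067 J.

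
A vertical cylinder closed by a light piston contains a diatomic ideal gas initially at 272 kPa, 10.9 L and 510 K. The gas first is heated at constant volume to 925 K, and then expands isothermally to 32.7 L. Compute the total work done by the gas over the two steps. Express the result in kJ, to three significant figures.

Step 1 (isochoric): W = 0 (constant volume).
After step 1: P = 493.3 kPa (V unchanged).
Step 2 (isothermal): W = P₁V₁ ln(V₂/V₁) = (5377) ln(32.7/10.9) = 5908 J.
W_total = 0 + 5908 = 5908 J.

W_total ≈ 5.91 kJ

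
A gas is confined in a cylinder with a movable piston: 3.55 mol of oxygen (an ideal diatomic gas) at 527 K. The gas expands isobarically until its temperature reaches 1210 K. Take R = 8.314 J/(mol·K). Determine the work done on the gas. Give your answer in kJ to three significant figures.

Isobaric: W = P ΔV = nR ΔT.
W = (3.55)(8.314)(1210 − 527) = 20159 J.
Work on gas = −W_by = -20159 J.

W ≈ -20.2 kJ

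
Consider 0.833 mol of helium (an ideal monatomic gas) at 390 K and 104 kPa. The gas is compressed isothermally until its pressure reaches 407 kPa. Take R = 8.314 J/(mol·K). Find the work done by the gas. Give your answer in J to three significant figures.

W ≈ -3690 J

Isothermal process: W = nRT ln(V₂/V₁) = nRT ln(P₁/P₂).
W = (0.833)(8.314)(390) × ln(104/407)
  = 2701 × ln(0.2555) = 2701 × -1.364
W_by_gas = -3685 J.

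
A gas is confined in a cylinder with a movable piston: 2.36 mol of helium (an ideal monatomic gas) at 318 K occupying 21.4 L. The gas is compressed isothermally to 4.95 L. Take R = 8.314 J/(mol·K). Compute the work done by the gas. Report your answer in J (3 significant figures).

W ≈ -9130 J

Isothermal: W = nRT ln(V₂/V₁).
W = (2.36)(8.314)(318) × ln(4.95/21.4)
  = 6239 × -1.464
W_by_gas = -9135 J.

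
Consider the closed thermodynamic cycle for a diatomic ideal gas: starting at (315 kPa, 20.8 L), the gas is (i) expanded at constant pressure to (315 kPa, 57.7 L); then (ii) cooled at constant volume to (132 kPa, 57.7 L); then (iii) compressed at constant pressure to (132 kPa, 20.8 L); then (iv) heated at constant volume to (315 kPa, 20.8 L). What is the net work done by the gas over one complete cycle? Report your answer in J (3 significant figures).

W_net ≈ 6750 J

Constant-volume legs do no work.
W(i) = (315)(57.7 − 20.8) = 11624 J; W(iii) = (132)(20.8 − 57.7) = -4871 J.
W_net = 11624 − 4871 = 6753 J (the clockwise enclosed area).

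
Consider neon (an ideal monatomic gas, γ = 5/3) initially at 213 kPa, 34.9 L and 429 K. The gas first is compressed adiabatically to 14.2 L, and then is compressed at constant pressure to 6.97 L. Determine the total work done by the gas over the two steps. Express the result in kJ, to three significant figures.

Step 1 (adiabatic): W = (P₁V₁ − P₂V₂)/(γ−1) = (7434 − 13538)/0.667 = -9157 J.
After step 1: P = 953.4 kPa, V = 14.2 L, T = 781.3 K.
Step 2 (isobaric): W = PΔV = (953.4 kPa)(6.97 − 14.2 L) = -6893 J.
W_total = -9157 − 6893 = -16050 J.

W_total ≈ -16.0 kJ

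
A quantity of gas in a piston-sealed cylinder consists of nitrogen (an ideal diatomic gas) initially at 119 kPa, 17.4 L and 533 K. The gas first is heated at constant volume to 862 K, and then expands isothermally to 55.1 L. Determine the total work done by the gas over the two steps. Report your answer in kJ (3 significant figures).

W_total ≈ 3.86 kJ

Step 1 (isochoric): W = 0 (constant volume).
After step 1: P = 192.5 kPa (V unchanged).
Step 2 (isothermal): W = P₁V₁ ln(V₂/V₁) = (3349) ln(55.1/17.4) = 3860 J.
W_total = 0 + 3860 = 3860 J.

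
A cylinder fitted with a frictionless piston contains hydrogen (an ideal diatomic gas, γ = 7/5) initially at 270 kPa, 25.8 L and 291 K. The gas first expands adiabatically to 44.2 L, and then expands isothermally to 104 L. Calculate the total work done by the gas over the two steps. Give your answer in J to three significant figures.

W_total ≈ 8180 J

Step 1 (adiabatic): W = (P₁V₁ − P₂V₂)/(γ−1) = (6966 − 5616)/0.4 = 3374 J.
After step 1: P = 127.1 kPa, V = 44.2 L, T = 234.6 K.
Step 2 (isothermal): W = P₁V₁ ln(V₂/V₁) = (5616) ln(104/44.2) = 4806 J.
W_total = 3374 + 4806 = 8180 J.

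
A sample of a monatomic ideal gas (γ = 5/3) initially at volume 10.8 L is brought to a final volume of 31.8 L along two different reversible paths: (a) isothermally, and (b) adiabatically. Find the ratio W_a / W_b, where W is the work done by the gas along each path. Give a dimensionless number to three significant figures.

W_a / W_b ≈ 1.40

Path (a) isothermal: W = P₁V₁ ln(V₂/V₁) → W_a/(P₁V₁) = 1.08.
Path (b) adiabatic: W = P₁V₁(1 − (V₁/V₂)^(γ−1))/(γ−1) → W_b/(P₁V₁) = 0.7698.
W_a / W_b = 1.08 / 0.7698 = 1.403.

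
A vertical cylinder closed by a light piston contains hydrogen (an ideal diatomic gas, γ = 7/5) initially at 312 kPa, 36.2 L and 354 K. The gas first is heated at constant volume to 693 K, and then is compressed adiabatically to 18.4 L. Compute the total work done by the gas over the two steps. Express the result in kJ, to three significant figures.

Step 1 (isochoric): W = 0 (constant volume).
After step 1: P = 610.8 kPa (V unchanged).
Step 2 (adiabatic): W = (P₁V₁ − P₂V₂)/(γ−1) = (22110 − 28983)/0.4 = -17183 J.
W_total = 0 − 17183 = -17183 J.

W_total ≈ -17.2 kJ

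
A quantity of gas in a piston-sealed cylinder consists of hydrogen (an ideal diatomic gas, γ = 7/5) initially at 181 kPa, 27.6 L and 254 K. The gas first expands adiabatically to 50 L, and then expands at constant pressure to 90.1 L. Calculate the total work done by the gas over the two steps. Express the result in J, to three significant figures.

Step 1 (adiabatic): W = (P₁V₁ − P₂V₂)/(γ−1) = (4996 − 3939)/0.4 = 2642 J.
After step 1: P = 78.78 kPa, V = 50 L, T = 200.3 K.
Step 2 (isobaric): W = PΔV = (78.78 kPa)(90.1 − 50 L) = 3159 J.
W_total = 2642 + 3159 = 5801 J.

W_total ≈ 5800 J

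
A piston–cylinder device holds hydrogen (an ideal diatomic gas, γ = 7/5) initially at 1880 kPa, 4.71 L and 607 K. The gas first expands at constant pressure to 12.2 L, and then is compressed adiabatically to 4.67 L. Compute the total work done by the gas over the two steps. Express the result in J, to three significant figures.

Step 1 (isobaric): W = PΔV = (1880 kPa)(12.2 − 4.71 L) = 14081 J.
After step 1: P = 1880 kPa, V = 12.2 L, T = 1572 K.
Step 2 (adiabatic): W = (P₁V₁ − P₂V₂)/(γ−1) = (22936 − 33677)/0.4 = -26853 J.
W_total = 14081 − 26853 = -12772 J.

W_total ≈ -12800 J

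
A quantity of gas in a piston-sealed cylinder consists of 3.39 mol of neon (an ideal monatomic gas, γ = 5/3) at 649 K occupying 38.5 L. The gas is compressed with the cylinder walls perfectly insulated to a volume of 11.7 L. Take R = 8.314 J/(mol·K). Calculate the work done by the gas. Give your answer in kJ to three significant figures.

Adiabatic: TV^(γ−1) = const with γ = 5/3.
T₂ = T₁ (V₁/V₂)^(γ−1) = 649 × (38.5/11.7)^0.667 = 649 × 2.212 = 1436 K.
W_by = nCᵥ(T₁ − T₂) = (3.39)(12.47)(649 − 1436) = -33263 J.

W ≈ -33.3 kJ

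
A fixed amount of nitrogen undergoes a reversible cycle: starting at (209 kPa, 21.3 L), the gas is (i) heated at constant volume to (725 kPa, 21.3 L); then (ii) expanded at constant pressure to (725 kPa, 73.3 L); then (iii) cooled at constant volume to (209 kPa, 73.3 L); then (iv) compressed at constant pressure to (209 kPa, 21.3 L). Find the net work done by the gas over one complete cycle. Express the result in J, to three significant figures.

Constant-volume legs do no work.
W(ii) = (725)(73.3 − 21.3) = 37700 J; W(iv) = (209)(21.3 − 73.3) = -10868 J.
W_net = 37700 − 10868 = 26832 J (the clockwise enclosed area).

W_net ≈ 26800 J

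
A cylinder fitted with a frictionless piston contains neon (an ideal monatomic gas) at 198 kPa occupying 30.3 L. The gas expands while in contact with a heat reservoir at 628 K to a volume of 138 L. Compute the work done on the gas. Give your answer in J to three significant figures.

W ≈ -9100 J

Isothermal: W = nRT ln(V₂/V₁) = P₁V₁ ln(V₂/V₁).
P₁V₁ = (198 kPa)(30.3 L) = 5999 J.
W = 5999 × ln(138/30.3) = 5999 × 1.516
W_by_gas = 9096 J; work on gas = −W_by = -9096 J.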